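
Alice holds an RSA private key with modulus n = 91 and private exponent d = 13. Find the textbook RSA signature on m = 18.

m^2 ≡ 18^2 = 324 ≡ 51
m^4 ≡ 51^2 = 2601 ≡ 53
m^8 ≡ 53^2 = 2809 ≡ 79
13 = 8 + 4 + 1, so m^13 ≡ 79·53·18 ≡ 18 (mod 91)

18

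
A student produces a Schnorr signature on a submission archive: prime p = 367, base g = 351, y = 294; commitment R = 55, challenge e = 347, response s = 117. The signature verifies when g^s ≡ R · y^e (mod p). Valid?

yes

g^s mod p:
351^2 = 123201 ≡ 256
351^4 ≡ 256^2 = 65536 ≡ 210
351^8 ≡ 210^2 = 44100 ≡ 60
351^16 ≡ 60^2 = 3600 ≡ 297
351^32 ≡ 297^2 = 88209 ≡ 129
351^64 ≡ 129^2 = 16641 ≡ 126
117 = 64 + 32 + 16 + 4 + 1, so 351^117 ≡ 126·129·297·210·351 ≡ 156 (mod 367)
R · y^e mod p:
294^2 = 86436 ≡ 191
294^4 ≡ 191^2 = 36481 ≡ 148
294^8 ≡ 148^2 = 21904 ≡ 251
294^16 ≡ 251^2 = 63001 ≡ 244
294^32 ≡ 244^2 = 59536 ≡ 82
294^64 ≡ 82^2 = 6724 ≡ 118
294^128 ≡ 118^2 = 13924 ≡ 345
294^256 ≡ 345^2 = 119025 ≡ 117
347 = 256 + 64 + 16 + 8 + 2 + 1, so 294^347 ≡ 117·118·244·251·191·294 ≡ 183 (mod 367)
55·183 = 10065 ≡ 156 (mod 367)
156 ≡ 156 (mod 367); signature holds.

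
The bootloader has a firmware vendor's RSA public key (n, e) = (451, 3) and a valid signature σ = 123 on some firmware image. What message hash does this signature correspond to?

41

σ^3 mod 451 = 41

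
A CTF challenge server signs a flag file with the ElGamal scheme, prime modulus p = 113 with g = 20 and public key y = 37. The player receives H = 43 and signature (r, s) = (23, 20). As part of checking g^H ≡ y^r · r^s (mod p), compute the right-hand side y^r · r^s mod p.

21

37^2 = 1369 ≡ 13
37^4 ≡ 13^2 = 169 ≡ 56
37^8 ≡ 56^2 = 3136 ≡ 85
37^16 ≡ 85^2 = 7225 ≡ 106
23 = 16 + 4 + 2 + 1, so 37^23 ≡ 106·56·13·37 ≡ 45 (mod 113)
23^2 = 529 ≡ 77
23^4 ≡ 77^2 = 5929 ≡ 53
23^8 ≡ 53^2 = 2809 ≡ 97
23^16 ≡ 97^2 = 9409 ≡ 30
20 = 16 + 4, so 23^20 ≡ 30·53 ≡ 8 (mod 113)
y^r · r^s ≡ 45·8 = 360 ≡ 21 (mod 113)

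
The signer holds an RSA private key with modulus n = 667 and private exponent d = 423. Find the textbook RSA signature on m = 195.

97

m^2 ≡ 195^2 = 38025 ≡ 6
m^4 ≡ 6^2 = 36
m^8 ≡ 36^2 = 1296 ≡ 629
m^16 ≡ 629^2 = 395641 ≡ 110
m^32 ≡ 110^2 = 12100 ≡ 94
m^64 ≡ 94^2 = 8836 ≡ 165
m^128 ≡ 165^2 = 27225 ≡ 545
m^256 ≡ 545^2 = 297025 ≡ 210
423 = 256 + 128 + 32 + 4 + 2 + 1, so m^423 ≡ 210·545·94·36·6·195 ≡ 97 (mod 667)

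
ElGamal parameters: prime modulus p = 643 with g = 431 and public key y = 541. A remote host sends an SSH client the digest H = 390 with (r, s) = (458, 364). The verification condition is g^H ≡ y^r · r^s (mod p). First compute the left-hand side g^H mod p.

193

Squares mod 643: 431^1≡431, 431^2≡577, 431^4≡498, 431^8≡449, 431^16≡342, 431^32≡581, 431^64≡629, 431^128≡196, 431^256≡479
390 = 256 + 128 + 4 + 2, so 431^390 ≡ 479·196·498·577 ≡ 193 (mod 643)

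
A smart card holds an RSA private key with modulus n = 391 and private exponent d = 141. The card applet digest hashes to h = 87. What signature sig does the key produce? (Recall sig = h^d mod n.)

219

h^2 ≡ 87^2 = 7569 ≡ 140
h^4 ≡ 140^2 = 19600 ≡ 50
h^8 ≡ 50^2 = 2500 ≡ 154
h^16 ≡ 154^2 = 23716 ≡ 256
h^32 ≡ 256^2 = 65536 ≡ 239
h^64 ≡ 239^2 = 57121 ≡ 35
h^128 ≡ 35^2 = 1225 ≡ 52
141 = 128 + 8 + 4 + 1, so h^141 ≡ 52·154·50·87 ≡ 219 (mod 391)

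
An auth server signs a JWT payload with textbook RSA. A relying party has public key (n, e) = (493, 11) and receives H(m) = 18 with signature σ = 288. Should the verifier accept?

reject

σ^11 mod 493 = 475
The recovered value 475 does not match the digest 18.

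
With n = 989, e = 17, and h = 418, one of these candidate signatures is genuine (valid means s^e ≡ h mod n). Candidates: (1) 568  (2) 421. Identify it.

1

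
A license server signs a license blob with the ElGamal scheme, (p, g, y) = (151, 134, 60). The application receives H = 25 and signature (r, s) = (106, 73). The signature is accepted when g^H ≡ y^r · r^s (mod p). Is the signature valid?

valid

Left side g^H mod p:
134^2 = 17956 ≡ 138
134^4 ≡ 138^2 = 19044 ≡ 18
134^8 ≡ 18^2 = 324 ≡ 22
134^16 ≡ 22^2 = 484 ≡ 31
25 = 16 + 8 + 1, so 134^25 ≡ 31·22·134 ≡ 33 (mod 151)
Right side y^r · r^s mod p:
60^2 = 3600 ≡ 127
60^4 ≡ 127^2 = 16129 ≡ 123
60^8 ≡ 123^2 = 15129 ≡ 29
60^16 ≡ 29^2 = 841 ≡ 86
60^32 ≡ 86^2 = 7396 ≡ 148
60^64 ≡ 148^2 = 21904 ≡ 9
106 = 64 + 32 + 8 + 2, so 60^106 ≡ 9·148·29·127 ≡ 68 (mod 151)
106^2 = 11236 ≡ 62
106^4 ≡ 62^2 = 3844 ≡ 69
106^8 ≡ 69^2 = 4761 ≡ 80
106^16 ≡ 80^2 = 6400 ≡ 58
106^32 ≡ 58^2 = 3364 ≡ 42
106^64 ≡ 42^2 = 1764 ≡ 103
73 = 64 + 8 + 1, so 106^73 ≡ 103·80·106 ≡ 56 (mod 151)
68·56 = 3808 ≡ 33 (mod 151)
33 ≡ 33 (mod 151), so the signature is genuine.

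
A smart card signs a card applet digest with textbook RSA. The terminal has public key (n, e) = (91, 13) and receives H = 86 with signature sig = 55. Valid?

Squares mod 91: sig^1≡55, sig^2≡22, sig^4≡29, sig^8≡22
13 = 8 + 4 + 1, so sig^13 ≡ 22·29·55 ≡ 55 (mod 91)
The recovered value 55 does not match the digest 86.

no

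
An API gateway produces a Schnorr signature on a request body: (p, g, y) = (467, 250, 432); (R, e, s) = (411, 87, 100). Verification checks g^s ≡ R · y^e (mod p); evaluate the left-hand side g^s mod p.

250^2 = 62500 ≡ 389
250^4 ≡ 389^2 = 151321 ≡ 13
250^8 ≡ 13^2 = 169
250^16 ≡ 169^2 = 28561 ≡ 74
250^32 ≡ 74^2 = 5476 ≡ 339
250^64 ≡ 339^2 = 114921 ≡ 39
100 = 64 + 32 + 4, so 250^100 ≡ 39·339·13 ≡ 17 (mod 467)

17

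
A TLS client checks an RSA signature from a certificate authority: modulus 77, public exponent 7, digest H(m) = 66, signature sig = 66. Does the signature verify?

sig^2 ≡ 66^2 = 4356 ≡ 44
sig^4 ≡ 44^2 = 1936 ≡ 11
7 = 4 + 2 + 1, so sig^7 ≡ 11·44·66 ≡ 66 (mod 77)
sig^7 mod 77 = 66 matches H(m).

verifies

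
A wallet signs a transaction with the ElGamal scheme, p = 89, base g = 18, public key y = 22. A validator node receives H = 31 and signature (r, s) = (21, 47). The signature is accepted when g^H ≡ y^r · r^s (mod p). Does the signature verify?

Left side g^H mod p:
18^2 = 324 ≡ 57
18^4 ≡ 57^2 = 3249 ≡ 45
18^8 ≡ 45^2 = 2025 ≡ 67
18^16 ≡ 67^2 = 4489 ≡ 39
31 = 16 + 8 + 4 + 2 + 1, so 18^31 ≡ 39·67·45·57·18 ≡ 40 (mod 89)
Right side y^r · r^s mod p:
22^2 = 484 ≡ 39
22^4 ≡ 39^2 = 1521 ≡ 8
22^8 ≡ 8^2 = 64
22^16 ≡ 64^2 = 4096 ≡ 2
21 = 16 + 4 + 1, so 22^21 ≡ 2·8·22 ≡ 85 (mod 89)
21^2 = 441 ≡ 85
21^4 ≡ 85^2 = 7225 ≡ 16
21^8 ≡ 16^2 = 256 ≡ 78
21^16 ≡ 78^2 = 6084 ≡ 32
21^32 ≡ 32^2 = 1024 ≡ 45
47 = 32 + 8 + 4 + 2 + 1, so 21^47 ≡ 45·78·16·85·21 ≡ 5 (mod 89)
85·5 = 425 ≡ 69 (mod 89)
40 ≠ 69, so verification fails.

does not verify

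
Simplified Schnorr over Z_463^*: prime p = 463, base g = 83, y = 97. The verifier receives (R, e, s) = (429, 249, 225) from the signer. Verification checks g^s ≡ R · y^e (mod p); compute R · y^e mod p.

97^2 = 9409 ≡ 149
97^4 ≡ 149^2 = 22201 ≡ 440
97^8 ≡ 440^2 = 193600 ≡ 66
97^16 ≡ 66^2 = 4356 ≡ 189
97^32 ≡ 189^2 = 35721 ≡ 70
97^64 ≡ 70^2 = 4900 ≡ 270
97^128 ≡ 270^2 = 72900 ≡ 209
249 = 128 + 64 + 32 + 16 + 8 + 1, so 97^249 ≡ 209·270·70·189·66·97 ≡ 381 (mod 463)
R · y^e ≡ 429·381 = 163449 ≡ 10 (mod 463)

10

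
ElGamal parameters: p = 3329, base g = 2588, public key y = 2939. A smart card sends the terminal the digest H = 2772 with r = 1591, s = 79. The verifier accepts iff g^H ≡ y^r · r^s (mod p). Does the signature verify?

Left side g^H mod p:
Squares mod 3329: 2588^1≡2588, 2588^2≡3125, 2588^4≡1668, 2588^8≡2509, 2588^16≡3271, 2588^32≡35, 2588^64≡1225, 2588^128≡2575, 2588^256≡2586, 2588^512≡2764, 2588^1024≡2970, 2588^2048≡2379
2772 = 2048 + 512 + 128 + 64 + 16 + 4, so 2588^2772 ≡ 2379·2764·2575·1225·3271·1668 ≡ 2797 (mod 3329)
Right side y^r · r^s mod p:
Squares mod 3329: 2939^1≡2939, 2939^2≡2295, 2939^4≡547, 2939^8≡2928, 2939^16≡1009, 2939^32≡2736, 2939^64≡2104, 2939^128≡2575, 2939^256≡2586, 2939^512≡2764, 2939^1024≡2970
1591 = 1024 + 512 + 32 + 16 + 4 + 2 + 1, so 2939^1591 ≡ 2970·2764·2736·1009·547·2295·2939 ≡ 1272 (mod 3329)
Squares mod 3329: 1591^1≡1591, 1591^2≡1241, 1591^4≡2083, 1591^8≡1202, 1591^16≡18, 1591^32≡324, 1591^64≡1777
79 = 64 + 8 + 4 + 2 + 1, so 1591^79 ≡ 1777·1202·2083·1241·1591 ≡ 2690 (mod 3329)
1272·2690 = 3421680 ≡ 2797 (mod 3329)
2797 ≡ 2797 (mod 3329), so the signature is genuine.

verifies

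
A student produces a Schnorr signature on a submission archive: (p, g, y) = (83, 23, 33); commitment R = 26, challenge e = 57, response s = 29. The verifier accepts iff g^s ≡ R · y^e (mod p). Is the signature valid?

invalid

g^s mod p:
23^2 = 529 ≡ 31
23^4 ≡ 31^2 = 961 ≡ 48
23^8 ≡ 48^2 = 2304 ≡ 63
23^16 ≡ 63^2 = 3969 ≡ 68
29 = 16 + 8 + 4 + 1, so 23^29 ≡ 68·63·48·23 ≡ 30 (mod 83)
R · y^e mod p:
33^2 = 1089 ≡ 10
33^4 ≡ 10^2 = 100 ≡ 17
33^8 ≡ 17^2 = 289 ≡ 40
33^16 ≡ 40^2 = 1600 ≡ 23
33^32 ≡ 23^2 = 529 ≡ 31
57 = 32 + 16 + 8 + 1, so 33^57 ≡ 31·23·40·33 ≡ 23 (mod 83)
26·23 = 598 ≡ 17 (mod 83)
30 ≠ 17; the check fails.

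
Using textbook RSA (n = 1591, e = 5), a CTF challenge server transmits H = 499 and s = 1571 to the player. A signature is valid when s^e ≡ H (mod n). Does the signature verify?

does not verify

s^2 ≡ 1571^2 = 2468041 ≡ 400
s^4 ≡ 400^2 = 160000 ≡ 900
5 = 4 + 1, so s^5 ≡ 900·1571 ≡ 1092 (mod 1591)
1092 ≠ 499, so verification fails.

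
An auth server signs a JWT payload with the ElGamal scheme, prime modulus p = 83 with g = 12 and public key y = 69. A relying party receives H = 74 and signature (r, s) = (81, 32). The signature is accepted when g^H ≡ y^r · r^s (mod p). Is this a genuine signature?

genuine

Left side g^H mod p:
Squares mod 83: 12^1≡12, 12^2≡61, 12^4≡69, 12^8≡30, 12^16≡70, 12^32≡3, 12^64≡9
74 = 64 + 8 + 2, so 12^74 ≡ 9·30·61 ≡ 36 (mod 83)
Right side y^r · r^s mod p:
Squares mod 83: 69^1≡69, 69^2≡30, 69^4≡70, 69^8≡3, 69^16≡9, 69^32≡81, 69^64≡4
81 = 64 + 16 + 1, so 69^81 ≡ 4·9·69 ≡ 77 (mod 83)
Squares mod 83: 81^1≡81, 81^2≡4, 81^4≡16, 81^8≡7, 81^16≡49, 81^32≡77
81^32 ≡ 77 (mod 83)
77·77 = 5929 ≡ 36 (mod 83)
36 ≡ 36 (mod 83), so the signature is genuine.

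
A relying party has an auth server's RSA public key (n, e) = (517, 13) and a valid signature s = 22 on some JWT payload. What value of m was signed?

407

s^13 mod 517 = 407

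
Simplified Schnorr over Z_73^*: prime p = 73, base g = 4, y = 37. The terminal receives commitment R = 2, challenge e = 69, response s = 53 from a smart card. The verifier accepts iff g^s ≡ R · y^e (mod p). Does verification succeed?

fails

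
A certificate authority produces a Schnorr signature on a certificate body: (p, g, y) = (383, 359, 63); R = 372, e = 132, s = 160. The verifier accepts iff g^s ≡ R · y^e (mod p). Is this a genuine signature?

g^s mod p:
359^2 = 128881 ≡ 193
359^4 ≡ 193^2 = 37249 ≡ 98
359^8 ≡ 98^2 = 9604 ≡ 29
359^16 ≡ 29^2 = 841 ≡ 75
359^32 ≡ 75^2 = 5625 ≡ 263
359^64 ≡ 263^2 = 69169 ≡ 229
359^128 ≡ 229^2 = 52441 ≡ 353
160 = 128 + 32, so 359^160 ≡ 353·263 ≡ 153 (mod 383)
R · y^e mod p:
63^2 = 3969 ≡ 139
63^4 ≡ 139^2 = 19321 ≡ 171
63^8 ≡ 171^2 = 29241 ≡ 133
63^16 ≡ 133^2 = 17689 ≡ 71
63^32 ≡ 71^2 = 5041 ≡ 62
63^64 ≡ 62^2 = 3844 ≡ 14
63^128 ≡ 14^2 = 196
132 = 128 + 4, so 63^132 ≡ 196·171 ≡ 195 (mod 383)
372·195 = 72540 ≡ 153 (mod 383)
153 ≡ 153 (mod 383); signature holds.

genuine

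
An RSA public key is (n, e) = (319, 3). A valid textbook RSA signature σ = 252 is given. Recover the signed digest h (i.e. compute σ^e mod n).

54

σ^2 ≡ 252^2 = 63504 ≡ 23
3 = 2 + 1, so σ^3 ≡ 23·252 ≡ 54 (mod 319)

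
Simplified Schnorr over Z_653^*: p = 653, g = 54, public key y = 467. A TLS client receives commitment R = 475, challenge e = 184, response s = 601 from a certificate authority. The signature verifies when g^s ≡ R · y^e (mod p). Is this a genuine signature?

g^s mod p:
54^2 = 2916 ≡ 304
54^4 ≡ 304^2 = 92416 ≡ 343
54^8 ≡ 343^2 = 117649 ≡ 109
54^16 ≡ 109^2 = 11881 ≡ 127
54^32 ≡ 127^2 = 16129 ≡ 457
54^64 ≡ 457^2 = 208849 ≡ 542
54^128 ≡ 542^2 = 293764 ≡ 567
54^256 ≡ 567^2 = 321489 ≡ 213
54^512 ≡ 213^2 = 45369 ≡ 312
601 = 512 + 64 + 16 + 8 + 1, so 54^601 ≡ 312·542·127·109·54 ≡ 484 (mod 653)
R · y^e mod p:
467^2 = 218089 ≡ 640
467^4 ≡ 640^2 = 409600 ≡ 169
467^8 ≡ 169^2 = 28561 ≡ 482
467^16 ≡ 482^2 = 232324 ≡ 509
467^32 ≡ 509^2 = 259081 ≡ 493
467^64 ≡ 493^2 = 243049 ≡ 133
467^128 ≡ 133^2 = 17689 ≡ 58
184 = 128 + 32 + 16 + 8, so 467^184 ≡ 58·493·509·482 ≡ 100 (mod 653)
475·100 = 47500 ≡ 484 (mod 653)
484 ≡ 484 (mod 653); signature holds.

genuine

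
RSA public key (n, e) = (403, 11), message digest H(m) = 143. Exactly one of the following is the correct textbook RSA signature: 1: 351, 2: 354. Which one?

1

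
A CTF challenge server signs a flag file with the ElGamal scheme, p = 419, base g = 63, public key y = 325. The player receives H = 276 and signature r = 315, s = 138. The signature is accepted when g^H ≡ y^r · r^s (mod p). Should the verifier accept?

reject

Left side g^H mod p:
63^2 = 3969 ≡ 198
63^4 ≡ 198^2 = 39204 ≡ 237
63^8 ≡ 237^2 = 56169 ≡ 23
63^16 ≡ 23^2 = 529 ≡ 110
63^32 ≡ 110^2 = 12100 ≡ 368
63^64 ≡ 368^2 = 135424 ≡ 87
63^128 ≡ 87^2 = 7569 ≡ 27
63^256 ≡ 27^2 = 729 ≡ 310
276 = 256 + 16 + 4, so 63^276 ≡ 310·110·237 ≡ 28 (mod 419)
Right side y^r · r^s mod p:
325^2 = 105625 ≡ 37
325^4 ≡ 37^2 = 1369 ≡ 112
325^8 ≡ 112^2 = 12544 ≡ 393
325^16 ≡ 393^2 = 154449 ≡ 257
325^32 ≡ 257^2 = 66049 ≡ 266
325^64 ≡ 266^2 = 70756 ≡ 364
325^128 ≡ 364^2 = 132496 ≡ 92
325^256 ≡ 92^2 = 8464 ≡ 84
315 = 256 + 32 + 16 + 8 + 2 + 1, so 325^315 ≡ 84·266·257·393·37·325 ≡ 269 (mod 419)
315^2 = 99225 ≡ 341
315^4 ≡ 341^2 = 116281 ≡ 218
315^8 ≡ 218^2 = 47524 ≡ 177
315^16 ≡ 177^2 = 31329 ≡ 323
315^32 ≡ 323^2 = 104329 ≡ 417
315^64 ≡ 417^2 = 173889 ≡ 4
315^128 ≡ 4^2 = 16
138 = 128 + 8 + 2, so 315^138 ≡ 16·177·341 ≡ 336 (mod 419)
269·336 = 90384 ≡ 299 (mod 419)
28 ≠ 299, so verification fails.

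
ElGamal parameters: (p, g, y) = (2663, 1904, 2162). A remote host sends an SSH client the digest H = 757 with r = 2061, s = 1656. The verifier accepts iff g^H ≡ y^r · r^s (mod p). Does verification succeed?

Left side g^H mod p:
1904^2 = 3625216 ≡ 873
1904^4 ≡ 873^2 = 762129 ≡ 511
1904^8 ≡ 511^2 = 261121 ≡ 147
1904^16 ≡ 147^2 = 21609 ≡ 305
1904^32 ≡ 305^2 = 93025 ≡ 2483
1904^64 ≡ 2483^2 = 6165289 ≡ 444
1904^128 ≡ 444^2 = 197136 ≡ 74
1904^256 ≡ 74^2 = 5476 ≡ 150
1904^512 ≡ 150^2 = 22500 ≡ 1196
757 = 512 + 128 + 64 + 32 + 16 + 4 + 1, so 1904^757 ≡ 1196·74·444·2483·305·511·1904 ≡ 1719 (mod 2663)
Right side y^r · r^s mod p:
2162^2 = 4674244 ≡ 679
2162^4 ≡ 679^2 = 461041 ≡ 342
2162^8 ≡ 342^2 = 116964 ≡ 2455
2162^16 ≡ 2455^2 = 6027025 ≡ 656
2162^32 ≡ 656^2 = 430336 ≡ 1593
2162^64 ≡ 1593^2 = 2537649 ≡ 2473
2162^128 ≡ 2473^2 = 6115729 ≡ 1481
2162^256 ≡ 1481^2 = 2193361 ≡ 1712
2162^512 ≡ 1712^2 = 2930944 ≡ 1644
2162^1024 ≡ 1644^2 = 2702736 ≡ 2454
2162^2048 ≡ 2454^2 = 6022116 ≡ 1073
2061 = 2048 + 8 + 4 + 1, so 2162^2061 ≡ 1073·2455·342·2162 ≡ 1082 (mod 2663)
2061^2 = 4247721 ≡ 236
2061^4 ≡ 236^2 = 55696 ≡ 2436
2061^8 ≡ 2436^2 = 5934096 ≡ 932
2061^16 ≡ 932^2 = 868624 ≡ 486
2061^32 ≡ 486^2 = 236196 ≡ 1852
2061^64 ≡ 1852^2 = 3429904 ≡ 2623
2061^128 ≡ 2623^2 = 6880129 ≡ 1600
2061^256 ≡ 1600^2 = 2560000 ≡ 857
2061^512 ≡ 857^2 = 734449 ≡ 2124
2061^1024 ≡ 2124^2 = 4511376 ≡ 254
1656 = 1024 + 512 + 64 + 32 + 16 + 8, so 2061^1656 ≡ 254·2124·2623·1852·486·932 ≡ 158 (mod 2663)
1082·158 = 170956 ≡ 524 (mod 2663)
1719 ≠ 524, so verification fails.

fails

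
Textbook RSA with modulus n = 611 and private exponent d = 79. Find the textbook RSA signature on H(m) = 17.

Squares mod 611: (H(m))^1≡17, (H(m))^2≡289, (H(m))^4≡425, (H(m))^8≡380, (H(m))^16≡204, (H(m))^32≡68, (H(m))^64≡347
79 = 64 + 8 + 4 + 2 + 1, so (H(m))^79 ≡ 347·380·425·289·17 ≡ 498 (mod 611)

498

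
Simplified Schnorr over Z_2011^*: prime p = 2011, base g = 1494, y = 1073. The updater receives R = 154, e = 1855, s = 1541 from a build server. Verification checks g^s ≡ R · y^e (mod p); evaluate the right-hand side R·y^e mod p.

1073^2 = 1151329 ≡ 1037
1073^4 ≡ 1037^2 = 1075369 ≡ 1495
1073^8 ≡ 1495^2 = 2235025 ≡ 804
1073^16 ≡ 804^2 = 646416 ≡ 885
1073^32 ≡ 885^2 = 783225 ≡ 946
1073^64 ≡ 946^2 = 894916 ≡ 21
1073^128 ≡ 21^2 = 441
1073^256 ≡ 441^2 = 194481 ≡ 1425
1073^512 ≡ 1425^2 = 2030625 ≡ 1526
1073^1024 ≡ 1526^2 = 2328676 ≡ 1949
1855 = 1024 + 512 + 256 + 32 + 16 + 8 + 4 + 2 + 1, so 1073^1855 ≡ 1949·1526·1425·946·885·804·1495·1037·1073 ≡ 1455 (mod 2011)
R · y^e ≡ 154·1455 = 224070 ≡ 849 (mod 2011)

849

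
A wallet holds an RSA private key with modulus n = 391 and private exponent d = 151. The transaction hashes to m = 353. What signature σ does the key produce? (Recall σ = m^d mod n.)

4

m^2 ≡ 353^2 = 124609 ≡ 271
m^4 ≡ 271^2 = 73441 ≡ 324
m^8 ≡ 324^2 = 104976 ≡ 188
m^16 ≡ 188^2 = 35344 ≡ 154
m^32 ≡ 154^2 = 23716 ≡ 256
m^64 ≡ 256^2 = 65536 ≡ 239
m^128 ≡ 239^2 = 57121 ≡ 35
151 = 128 + 16 + 4 + 2 + 1, so m^151 ≡ 35·154·324·271·353 ≡ 4 (mod 391)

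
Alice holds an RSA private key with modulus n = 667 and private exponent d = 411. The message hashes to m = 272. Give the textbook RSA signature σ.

595

Squares mod 667: m^1≡272, m^2≡614, m^4≡141, m^8≡538, m^16≡633, m^32≡489, m^64≡335, m^128≡169, m^256≡547
411 = 256 + 128 + 16 + 8 + 2 + 1, so m^411 ≡ 547·169·633·538·614·272 ≡ 595 (mod 667)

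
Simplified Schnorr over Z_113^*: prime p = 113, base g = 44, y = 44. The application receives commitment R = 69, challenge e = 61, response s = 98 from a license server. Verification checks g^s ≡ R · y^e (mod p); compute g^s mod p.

15

44^2 = 1936 ≡ 15
44^4 ≡ 15^2 = 225 ≡ 112
44^8 ≡ 112^2 = 12544 ≡ 1
44^16 ≡ 1^2 = 1
44^32 ≡ 1^2 = 1
44^64 ≡ 1^2 = 1
98 = 64 + 32 + 2, so 44^98 ≡ 1·1·15 ≡ 15 (mod 113)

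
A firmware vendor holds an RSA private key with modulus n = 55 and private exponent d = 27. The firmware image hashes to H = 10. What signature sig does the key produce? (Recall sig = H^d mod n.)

10

H^2 ≡ 10^2 = 100 ≡ 45
H^4 ≡ 45^2 = 2025 ≡ 45
H^8 ≡ 45^2 = 2025 ≡ 45
H^16 ≡ 45^2 = 2025 ≡ 45
27 = 16 + 8 + 2 + 1, so H^27 ≡ 45·45·45·10 ≡ 10 (mod 55)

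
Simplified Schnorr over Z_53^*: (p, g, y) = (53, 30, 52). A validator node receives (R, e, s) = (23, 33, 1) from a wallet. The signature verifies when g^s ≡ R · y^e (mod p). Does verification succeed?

passes

g^s mod p:
30^1 mod 53 = 30
R · y^e mod p:
52^2 = 2704 ≡ 1
52^4 ≡ 1^2 = 1
52^8 ≡ 1^2 = 1
52^16 ≡ 1^2 = 1
52^32 ≡ 1^2 = 1
33 = 32 + 1, so 52^33 ≡ 1·52 ≡ 52 (mod 53)
23·52 = 1196 ≡ 30 (mod 53)
30 ≡ 30 (mod 53); signature holds.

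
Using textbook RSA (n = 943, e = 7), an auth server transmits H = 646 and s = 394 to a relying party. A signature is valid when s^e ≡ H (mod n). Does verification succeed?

passes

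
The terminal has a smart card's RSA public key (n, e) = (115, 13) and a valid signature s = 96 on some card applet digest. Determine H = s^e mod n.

s^2 ≡ 96^2 = 9216 ≡ 16
s^4 ≡ 16^2 = 256 ≡ 26
s^8 ≡ 26^2 = 676 ≡ 101
13 = 8 + 4 + 1, so s^13 ≡ 101·26·96 ≡ 16 (mod 115)

16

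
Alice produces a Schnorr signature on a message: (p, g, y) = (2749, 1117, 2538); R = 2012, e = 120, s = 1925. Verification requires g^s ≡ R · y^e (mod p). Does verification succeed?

passes

g^s mod p:
Squares mod 2749: 1117^1≡1117, 1117^2≡2392, 1117^4≡995, 1117^8≡385, 1117^16≡2528, 1117^32≡2108, 1117^64≡1280, 1117^128≡2745, 1117^256≡16, 1117^512≡256, 1117^1024≡2309
1925 = 1024 + 512 + 256 + 128 + 4 + 1, so 1117^1925 ≡ 2309·256·16·2745·995·1117 ≡ 980 (mod 2749)
R · y^e mod p:
Squares mod 2749: 2538^1≡2538, 2538^2≡537, 2538^4≡2473, 2538^8≡1953, 2538^16≡1346, 2538^32≡125, 2538^64≡1880
120 = 64 + 32 + 16 + 8, so 2538^120 ≡ 1880·125·1346·1953 ≡ 77 (mod 2749)
2012·77 = 154924 ≡ 980 (mod 2749)
980 ≡ 980 (mod 2749); signature holds.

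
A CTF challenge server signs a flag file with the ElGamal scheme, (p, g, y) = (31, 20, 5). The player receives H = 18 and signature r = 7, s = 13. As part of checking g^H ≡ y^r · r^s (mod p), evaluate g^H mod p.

2

20^18 mod 31 = 2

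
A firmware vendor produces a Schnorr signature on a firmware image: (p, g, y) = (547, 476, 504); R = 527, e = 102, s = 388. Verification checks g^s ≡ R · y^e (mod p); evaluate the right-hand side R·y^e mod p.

264

504^2 = 254016 ≡ 208
504^4 ≡ 208^2 = 43264 ≡ 51
504^8 ≡ 51^2 = 2601 ≡ 413
504^16 ≡ 413^2 = 170569 ≡ 452
504^32 ≡ 452^2 = 204304 ≡ 273
504^64 ≡ 273^2 = 74529 ≡ 137
102 = 64 + 32 + 4 + 2, so 504^102 ≡ 137·273·51·208 ≡ 315 (mod 547)
R · y^e ≡ 527·315 = 166005 ≡ 264 (mod 547)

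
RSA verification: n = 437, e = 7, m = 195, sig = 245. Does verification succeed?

passes

sig^2 ≡ 245^2 = 60025 ≡ 156
sig^4 ≡ 156^2 = 24336 ≡ 301
7 = 4 + 2 + 1, so sig^7 ≡ 301·156·245 ≡ 195 (mod 437)
195 = m, so the signature checks out.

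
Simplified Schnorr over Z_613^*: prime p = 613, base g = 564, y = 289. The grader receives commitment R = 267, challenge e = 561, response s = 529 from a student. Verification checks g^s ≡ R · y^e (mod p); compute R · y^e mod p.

191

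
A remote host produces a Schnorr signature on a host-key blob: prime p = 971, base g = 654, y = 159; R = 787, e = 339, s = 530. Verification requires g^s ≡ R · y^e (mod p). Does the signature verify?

g^s mod p:
654^2 = 427716 ≡ 476
654^4 ≡ 476^2 = 226576 ≡ 333
654^8 ≡ 333^2 = 110889 ≡ 195
654^16 ≡ 195^2 = 38025 ≡ 156
654^32 ≡ 156^2 = 24336 ≡ 61
654^64 ≡ 61^2 = 3721 ≡ 808
654^128 ≡ 808^2 = 652864 ≡ 352
654^256 ≡ 352^2 = 123904 ≡ 587
654^512 ≡ 587^2 = 344569 ≡ 835
530 = 512 + 16 + 2, so 654^530 ≡ 835·156·476 ≡ 555 (mod 971)
R · y^e mod p:
159^2 = 25281 ≡ 35
159^4 ≡ 35^2 = 1225 ≡ 254
159^8 ≡ 254^2 = 64516 ≡ 430
159^16 ≡ 430^2 = 184900 ≡ 410
159^32 ≡ 410^2 = 168100 ≡ 117
159^64 ≡ 117^2 = 13689 ≡ 95
159^128 ≡ 95^2 = 9025 ≡ 286
159^256 ≡ 286^2 = 81796 ≡ 232
339 = 256 + 64 + 16 + 2 + 1, so 159^339 ≡ 232·95·410·35·159 ≡ 340 (mod 971)
787·340 = 267580 ≡ 555 (mod 971)
555 ≡ 555 (mod 971); signature holds.

verifies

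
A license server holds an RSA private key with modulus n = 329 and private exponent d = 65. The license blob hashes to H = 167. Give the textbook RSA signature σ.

H^2 ≡ 167^2 = 27889 ≡ 253
H^4 ≡ 253^2 = 64009 ≡ 183
H^8 ≡ 183^2 = 33489 ≡ 260
H^16 ≡ 260^2 = 67600 ≡ 155
H^32 ≡ 155^2 = 24025 ≡ 8
H^64 ≡ 8^2 = 64
65 = 64 + 1, so H^65 ≡ 64·167 ≡ 160 (mod 329)

160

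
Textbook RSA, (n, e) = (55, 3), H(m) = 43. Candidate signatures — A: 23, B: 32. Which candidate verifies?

B

Candidate A: 23^3 mod 55 = 12
Candidate B: 32^3 mod 55 = 43
  → matches H(m) = 43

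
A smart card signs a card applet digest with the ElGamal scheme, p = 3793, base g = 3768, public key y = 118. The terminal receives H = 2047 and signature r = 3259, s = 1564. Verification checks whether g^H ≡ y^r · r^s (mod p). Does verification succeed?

passes

Left side g^H mod p:
Squares mod 3793: 3768^1≡3768, 3768^2≡625, 3768^4≡3739, 3768^8≡2916, 3768^16≡2943, 3768^32≡1830, 3768^64≡3474, 3768^128≡3143, 3768^256≡1477, 3768^512≡554, 3768^1024≡3476
2047 = 1024 + 512 + 256 + 128 + 64 + 32 + 16 + 8 + 4 + 2 + 1, so 3768^2047 ≡ 3476·554·1477·3143·3474·1830·2943·2916·3739·625·3768 ≡ 3263 (mod 3793)
Right side y^r · r^s mod p:
Squares mod 3793: 118^1≡118, 118^2≡2545, 118^4≡2374, 118^8≡3271, 118^16≡3181, 118^32≡2830, 118^64≡1877, 118^128≡3225, 118^256≡219, 118^512≡2445, 118^1024≡257, 118^2048≡1568
3259 = 2048 + 1024 + 128 + 32 + 16 + 8 + 2 + 1, so 118^3259 ≡ 1568·257·3225·2830·3181·3271·2545·118 ≡ 3416 (mod 3793)
Squares mod 3793: 3259^1≡3259, 3259^2≡681, 3259^4≡1015, 3259^8≡2322, 3259^16≡1831, 3259^32≡3342, 3259^64≡2372, 3259^128≡1365, 3259^256≡862, 3259^512≡3409, 3259^1024≡3322
1564 = 1024 + 512 + 16 + 8 + 4, so 3259^1564 ≡ 3322·3409·1831·2322·1015 ≡ 2738 (mod 3793)
3416·2738 = 9353008 ≡ 3263 (mod 3793)
3263 ≡ 3263 (mod 3793), so the signature is genuine.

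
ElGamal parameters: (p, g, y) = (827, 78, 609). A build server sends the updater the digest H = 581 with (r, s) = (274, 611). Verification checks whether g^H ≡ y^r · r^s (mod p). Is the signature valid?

Left side g^H mod p:
78^2 = 6084 ≡ 295
78^4 ≡ 295^2 = 87025 ≡ 190
78^8 ≡ 190^2 = 36100 ≡ 539
78^16 ≡ 539^2 = 290521 ≡ 244
78^32 ≡ 244^2 = 59536 ≡ 819
78^64 ≡ 819^2 = 670761 ≡ 64
78^128 ≡ 64^2 = 4096 ≡ 788
78^256 ≡ 788^2 = 620944 ≡ 694
78^512 ≡ 694^2 = 481636 ≡ 322
581 = 512 + 64 + 4 + 1, so 78^581 ≡ 322·64·190·78 ≡ 287 (mod 827)
Right side y^r · r^s mod p:
609^2 = 370881 ≡ 385
609^4 ≡ 385^2 = 148225 ≡ 192
609^8 ≡ 192^2 = 36864 ≡ 476
609^16 ≡ 476^2 = 226576 ≡ 805
609^32 ≡ 805^2 = 648025 ≡ 484
609^64 ≡ 484^2 = 234256 ≡ 215
609^128 ≡ 215^2 = 46225 ≡ 740
609^256 ≡ 740^2 = 547600 ≡ 126
274 = 256 + 16 + 2, so 609^274 ≡ 126·805·385 ≡ 437 (mod 827)
274^2 = 75076 ≡ 646
274^4 ≡ 646^2 = 417316 ≡ 508
274^8 ≡ 508^2 = 258064 ≡ 40
274^16 ≡ 40^2 = 1600 ≡ 773
274^32 ≡ 773^2 = 597529 ≡ 435
274^64 ≡ 435^2 = 189225 ≡ 669
274^128 ≡ 669^2 = 447561 ≡ 154
274^256 ≡ 154^2 = 23716 ≡ 560
274^512 ≡ 560^2 = 313600 ≡ 167
611 = 512 + 64 + 32 + 2 + 1, so 274^611 ≡ 167·669·435·646·274 ≡ 598 (mod 827)
437·598 = 261326 ≡ 821 (mod 827)
287 ≠ 821, so verification fails.

invalid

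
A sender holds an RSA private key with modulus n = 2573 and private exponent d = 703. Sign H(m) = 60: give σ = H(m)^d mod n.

1666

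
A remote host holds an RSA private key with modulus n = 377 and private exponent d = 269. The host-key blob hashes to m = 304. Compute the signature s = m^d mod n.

m^2 ≡ 304^2 = 92416 ≡ 51
m^4 ≡ 51^2 = 2601 ≡ 339
m^8 ≡ 339^2 = 114921 ≡ 313
m^16 ≡ 313^2 = 97969 ≡ 326
m^32 ≡ 326^2 = 106276 ≡ 339
m^64 ≡ 339^2 = 114921 ≡ 313
m^128 ≡ 313^2 = 97969 ≡ 326
m^256 ≡ 326^2 = 106276 ≡ 339
269 = 256 + 8 + 4 + 1, so m^269 ≡ 339·313·339·304 ≡ 330 (mod 377)

330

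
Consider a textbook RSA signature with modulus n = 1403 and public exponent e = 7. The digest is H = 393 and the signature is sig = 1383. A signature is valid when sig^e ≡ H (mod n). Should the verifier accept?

accept

sig^2 ≡ 1383^2 = 1912689 ≡ 400
sig^4 ≡ 400^2 = 160000 ≡ 58
7 = 4 + 2 + 1, so sig^7 ≡ 58·400·1383 ≡ 393 (mod 1403)
sig^7 mod 1403 = 393 matches H.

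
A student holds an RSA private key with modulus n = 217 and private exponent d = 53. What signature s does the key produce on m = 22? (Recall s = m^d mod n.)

127

m^2 ≡ 22^2 = 484 ≡ 50
m^4 ≡ 50^2 = 2500 ≡ 113
m^8 ≡ 113^2 = 12769 ≡ 183
m^16 ≡ 183^2 = 33489 ≡ 71
m^32 ≡ 71^2 = 5041 ≡ 50
53 = 32 + 16 + 4 + 1, so m^53 ≡ 50·71·113·22 ≡ 127 (mod 217)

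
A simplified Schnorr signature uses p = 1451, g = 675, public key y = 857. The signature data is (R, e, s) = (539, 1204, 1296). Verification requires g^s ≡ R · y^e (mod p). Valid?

yes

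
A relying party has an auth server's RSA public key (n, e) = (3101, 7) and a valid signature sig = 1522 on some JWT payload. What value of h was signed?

3006

sig^2 ≡ 1522^2 = 2316484 ≡ 37
sig^4 ≡ 37^2 = 1369
7 = 4 + 2 + 1, so sig^7 ≡ 1369·37·1522 ≡ 3006 (mod 3101)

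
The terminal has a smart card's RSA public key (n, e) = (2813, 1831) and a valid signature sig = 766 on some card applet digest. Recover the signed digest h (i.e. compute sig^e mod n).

sig^2 ≡ 766^2 = 586756 ≡ 1652
sig^4 ≡ 1652^2 = 2729104 ≡ 494
sig^8 ≡ 494^2 = 244036 ≡ 2118
sig^16 ≡ 2118^2 = 4485924 ≡ 2002
sig^32 ≡ 2002^2 = 4008004 ≡ 2292
sig^64 ≡ 2292^2 = 5253264 ≡ 1393
sig^128 ≡ 1393^2 = 1940449 ≡ 2292
sig^256 ≡ 2292^2 = 5253264 ≡ 1393
sig^512 ≡ 1393^2 = 1940449 ≡ 2292
sig^1024 ≡ 2292^2 = 5253264 ≡ 1393
1831 = 1024 + 512 + 256 + 32 + 4 + 2 + 1, so sig^1831 ≡ 1393·2292·1393·2292·494·1652·766 ≡ 1670 (mod 2813)

1670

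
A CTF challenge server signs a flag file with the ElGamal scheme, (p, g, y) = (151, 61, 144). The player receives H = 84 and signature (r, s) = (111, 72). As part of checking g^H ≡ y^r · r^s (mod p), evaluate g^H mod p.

94

Squares mod 151: 61^1≡61, 61^2≡97, 61^4≡47, 61^8≡95, 61^16≡116, 61^32≡17, 61^64≡138
84 = 64 + 16 + 4, so 61^84 ≡ 138·116·47 ≡ 94 (mod 151)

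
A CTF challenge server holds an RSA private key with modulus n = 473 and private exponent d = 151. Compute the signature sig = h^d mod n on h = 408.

h^2 ≡ 408^2 = 166464 ≡ 441
h^4 ≡ 441^2 = 194481 ≡ 78
h^8 ≡ 78^2 = 6084 ≡ 408
h^16 ≡ 408^2 = 166464 ≡ 441
h^32 ≡ 441^2 = 194481 ≡ 78
h^64 ≡ 78^2 = 6084 ≡ 408
h^128 ≡ 408^2 = 166464 ≡ 441
151 = 128 + 16 + 4 + 2 + 1, so h^151 ≡ 441·441·78·441·408 ≡ 78 (mod 473)

78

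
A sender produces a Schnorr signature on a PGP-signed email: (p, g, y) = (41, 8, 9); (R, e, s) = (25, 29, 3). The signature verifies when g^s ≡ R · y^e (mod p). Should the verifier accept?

accept

g^s mod p:
8^2 = 64 ≡ 23
3 = 2 + 1, so 8^3 ≡ 23·8 ≡ 20 (mod 41)
R · y^e mod p:
9^2 = 81 ≡ 40
9^4 ≡ 40^2 = 1600 ≡ 1
9^8 ≡ 1^2 = 1
9^16 ≡ 1^2 = 1
29 = 16 + 8 + 4 + 1, so 9^29 ≡ 1·1·1·9 ≡ 9 (mod 41)
25·9 = 225 ≡ 20 (mod 41)
20 ≡ 20 (mod 41); signature holds.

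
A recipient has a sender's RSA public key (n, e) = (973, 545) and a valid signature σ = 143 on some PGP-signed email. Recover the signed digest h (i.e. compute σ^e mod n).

σ^2 ≡ 143^2 = 20449 ≡ 16
σ^4 ≡ 16^2 = 256
σ^8 ≡ 256^2 = 65536 ≡ 345
σ^16 ≡ 345^2 = 119025 ≡ 319
σ^32 ≡ 319^2 = 101761 ≡ 569
σ^64 ≡ 569^2 = 323761 ≡ 725
σ^128 ≡ 725^2 = 525625 ≡ 205
σ^256 ≡ 205^2 = 42025 ≡ 186
σ^512 ≡ 186^2 = 34596 ≡ 541
545 = 512 + 32 + 1, so σ^545 ≡ 541·569·143 ≡ 54 (mod 973)

54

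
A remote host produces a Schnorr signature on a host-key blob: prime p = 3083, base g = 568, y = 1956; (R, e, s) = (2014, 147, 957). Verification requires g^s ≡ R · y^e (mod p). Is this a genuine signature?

g^s mod p:
568^2 = 322624 ≡ 1992
568^4 ≡ 1992^2 = 3968064 ≡ 243
568^8 ≡ 243^2 = 59049 ≡ 472
568^16 ≡ 472^2 = 222784 ≡ 808
568^32 ≡ 808^2 = 652864 ≡ 2351
568^64 ≡ 2351^2 = 5527201 ≡ 2465
568^128 ≡ 2465^2 = 6076225 ≡ 2715
568^256 ≡ 2715^2 = 7371225 ≡ 2855
568^512 ≡ 2855^2 = 8151025 ≡ 2656
957 = 512 + 256 + 128 + 32 + 16 + 8 + 4 + 1, so 568^957 ≡ 2656·2855·2715·2351·808·472·243·568 ≡ 1383 (mod 3083)
R · y^e mod p:
1956^2 = 3825936 ≡ 3016
1956^4 ≡ 3016^2 = 9096256 ≡ 1406
1956^8 ≡ 1406^2 = 1976836 ≡ 633
1956^16 ≡ 633^2 = 400689 ≡ 2982
1956^32 ≡ 2982^2 = 8892324 ≡ 952
1956^64 ≡ 952^2 = 906304 ≡ 2985
1956^128 ≡ 2985^2 = 8910225 ≡ 355
147 = 128 + 16 + 2 + 1, so 1956^147 ≡ 355·2982·3016·1956 ≡ 1334 (mod 3083)
2014·1334 = 2686676 ≡ 1383 (mod 3083)
1383 ≡ 1383 (mod 3083); signature holds.

genuine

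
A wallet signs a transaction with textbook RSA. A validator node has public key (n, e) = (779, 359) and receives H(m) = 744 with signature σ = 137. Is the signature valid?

invalid

σ^359 mod 779 = 290
The recovered value 290 does not match the digest 744.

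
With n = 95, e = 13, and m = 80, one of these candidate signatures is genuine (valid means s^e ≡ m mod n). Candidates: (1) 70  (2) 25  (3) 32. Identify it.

2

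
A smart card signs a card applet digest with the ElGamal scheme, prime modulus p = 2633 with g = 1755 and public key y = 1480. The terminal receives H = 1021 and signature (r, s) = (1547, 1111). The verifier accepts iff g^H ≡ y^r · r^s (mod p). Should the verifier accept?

Left side g^H mod p:
1755^2 = 3080025 ≡ 2048
1755^4 ≡ 2048^2 = 4194304 ≡ 2568
1755^8 ≡ 2568^2 = 6594624 ≡ 1592
1755^16 ≡ 1592^2 = 2534464 ≡ 1518
1755^32 ≡ 1518^2 = 2304324 ≡ 449
1755^64 ≡ 449^2 = 201601 ≡ 1493
1755^128 ≡ 1493^2 = 2229049 ≡ 1531
1755^256 ≡ 1531^2 = 2343961 ≡ 591
1755^512 ≡ 591^2 = 349281 ≡ 1725
1021 = 512 + 256 + 128 + 64 + 32 + 16 + 8 + 4 + 1, so 1755^1021 ≡ 1725·591·1531·1493·449·1518·1592·2568·1755 ≡ 1487 (mod 2633)
Right side y^r · r^s mod p:
1480^2 = 2190400 ≡ 2377
1480^4 ≡ 2377^2 = 5650129 ≡ 2344
1480^8 ≡ 2344^2 = 5494336 ≡ 1898
1480^16 ≡ 1898^2 = 3602404 ≡ 460
1480^32 ≡ 460^2 = 211600 ≡ 960
1480^64 ≡ 960^2 = 921600 ≡ 50
1480^128 ≡ 50^2 = 2500
1480^256 ≡ 2500^2 = 6250000 ≡ 1891
1480^512 ≡ 1891^2 = 3575881 ≡ 267
1480^1024 ≡ 267^2 = 71289 ≡ 198
1547 = 1024 + 512 + 8 + 2 + 1, so 1480^1547 ≡ 198·267·1898·2377·1480 ≡ 1866 (mod 2633)
1547^2 = 2393209 ≡ 2445
1547^4 ≡ 2445^2 = 5978025 ≡ 1115
1547^8 ≡ 1115^2 = 1243225 ≡ 449
1547^16 ≡ 449^2 = 201601 ≡ 1493
1547^32 ≡ 1493^2 = 2229049 ≡ 1531
1547^64 ≡ 1531^2 = 2343961 ≡ 591
1547^128 ≡ 591^2 = 349281 ≡ 1725
1547^256 ≡ 1725^2 = 2975625 ≡ 335
1547^512 ≡ 335^2 = 112225 ≡ 1639
1547^1024 ≡ 1639^2 = 2686321 ≡ 661
1111 = 1024 + 64 + 16 + 4 + 2 + 1, so 1547^1111 ≡ 661·591·1493·1115·2445·1547 ≡ 1747 (mod 2633)
1866·1747 = 3259902 ≡ 248 (mod 2633)
1487 ≠ 248, so verification fails.

reject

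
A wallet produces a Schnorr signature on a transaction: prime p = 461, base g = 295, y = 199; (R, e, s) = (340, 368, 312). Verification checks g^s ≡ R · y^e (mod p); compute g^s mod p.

295^312 mod 461 = 340

340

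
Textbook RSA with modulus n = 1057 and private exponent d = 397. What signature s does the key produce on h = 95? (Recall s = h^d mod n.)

h^2 ≡ 95^2 = 9025 ≡ 569
h^4 ≡ 569^2 = 323761 ≡ 319
h^8 ≡ 319^2 = 101761 ≡ 289
h^16 ≡ 289^2 = 83521 ≡ 18
h^32 ≡ 18^2 = 324
h^64 ≡ 324^2 = 104976 ≡ 333
h^128 ≡ 333^2 = 110889 ≡ 961
h^256 ≡ 961^2 = 923521 ≡ 760
397 = 256 + 128 + 8 + 4 + 1, so h^397 ≡ 760·961·289·319·95 ≡ 11 (mod 1057)

11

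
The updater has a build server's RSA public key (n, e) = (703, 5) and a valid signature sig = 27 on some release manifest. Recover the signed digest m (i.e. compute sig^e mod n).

677

sig^5 mod 703 = 677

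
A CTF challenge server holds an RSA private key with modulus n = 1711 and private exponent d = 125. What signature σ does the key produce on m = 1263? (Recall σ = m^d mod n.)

1702

Squares mod 1711: m^1≡1263, m^2≡517, m^4≡373, m^8≡538, m^16≡285, m^32≡808, m^64≡973
125 = 64 + 32 + 16 + 8 + 4 + 1, so m^125 ≡ 973·808·285·538·373·1263 ≡ 1702 (mod 1711)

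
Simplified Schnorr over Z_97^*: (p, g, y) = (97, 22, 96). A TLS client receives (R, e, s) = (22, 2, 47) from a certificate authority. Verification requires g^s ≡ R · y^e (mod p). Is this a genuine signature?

forged

g^s mod p:
Squares mod 97: 22^1≡22, 22^2≡96, 22^4≡1, 22^8≡1, 22^16≡1, 22^32≡1
47 = 32 + 8 + 4 + 2 + 1, so 22^47 ≡ 1·1·1·96·22 ≡ 75 (mod 97)
R · y^e mod p:
Squares mod 97: 96^1≡96, 96^2≡1
96^2 ≡ 1 (mod 97)
22·1 = 22 ≡ 22 (mod 97)
75 ≠ 22; the check fails.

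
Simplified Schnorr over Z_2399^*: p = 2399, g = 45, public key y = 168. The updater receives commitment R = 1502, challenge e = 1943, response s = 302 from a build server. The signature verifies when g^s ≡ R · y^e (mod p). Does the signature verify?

verifies

g^s mod p:
Squares mod 2399: 45^1≡45, 45^2≡2025, 45^4≡734, 45^8≡1380, 45^16≡1993, 45^32≡1704, 45^64≡826, 45^128≡960, 45^256≡384
302 = 256 + 32 + 8 + 4 + 2, so 45^302 ≡ 384·1704·1380·734·2025 ≡ 1565 (mod 2399)
R · y^e mod p:
Squares mod 2399: 168^1≡168, 168^2≡1835, 168^4≡1428, 168^8≡34, 168^16≡1156, 168^32≡93, 168^64≡1452, 168^128≡1982, 168^256≡1161, 168^512≡2082, 168^1024≡2130
1943 = 1024 + 512 + 256 + 128 + 16 + 4 + 2 + 1, so 168^1943 ≡ 2130·2082·1161·1982·1156·1428·1835·168 ≡ 25 (mod 2399)
1502·25 = 37550 ≡ 1565 (mod 2399)
1565 ≡ 1565 (mod 2399); signature holds.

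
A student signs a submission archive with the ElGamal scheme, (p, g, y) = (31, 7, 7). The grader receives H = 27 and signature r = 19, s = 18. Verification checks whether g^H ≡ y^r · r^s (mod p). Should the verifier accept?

reject

Left side g^H mod p:
7^2 = 49 ≡ 18
7^4 ≡ 18^2 = 324 ≡ 14
7^8 ≡ 14^2 = 196 ≡ 10
7^16 ≡ 10^2 = 100 ≡ 7
27 = 16 + 8 + 2 + 1, so 7^27 ≡ 7·10·18·7 ≡ 16 (mod 31)
Right side y^r · r^s mod p:
7^2 = 49 ≡ 18
7^4 ≡ 18^2 = 324 ≡ 14
7^8 ≡ 14^2 = 196 ≡ 10
7^16 ≡ 10^2 = 100 ≡ 7
19 = 16 + 2 + 1, so 7^19 ≡ 7·18·7 ≡ 14 (mod 31)
19^2 = 361 ≡ 20
19^4 ≡ 20^2 = 400 ≡ 28
19^8 ≡ 28^2 = 784 ≡ 9
19^16 ≡ 9^2 = 81 ≡ 19
18 = 16 + 2, so 19^18 ≡ 19·20 ≡ 8 (mod 31)
14·8 = 112 ≡ 19 (mod 31)
16 ≠ 19, so verification fails.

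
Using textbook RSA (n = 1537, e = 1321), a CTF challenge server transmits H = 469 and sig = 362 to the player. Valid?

no

Squares mod 1537: sig^1≡362, sig^2≡399, sig^4≡890, sig^8≡545, sig^16≡384, sig^32≡1441, sig^64≡1531, sig^128≡36, sig^256≡1296, sig^512≡1212, sig^1024≡1109
1321 = 1024 + 256 + 32 + 8 + 1, so sig^1321 ≡ 1109·1296·1441·545·362 ≡ 280 (mod 1537)
280 ≠ 469, so verification fails.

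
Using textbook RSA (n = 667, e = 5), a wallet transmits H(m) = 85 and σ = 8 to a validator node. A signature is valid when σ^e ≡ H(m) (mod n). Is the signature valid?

valid

σ^2 ≡ 8^2 = 64
σ^4 ≡ 64^2 = 4096 ≡ 94
5 = 4 + 1, so σ^5 ≡ 94·8 ≡ 85 (mod 667)
Since 85 equals the digest 85, verification succeeds.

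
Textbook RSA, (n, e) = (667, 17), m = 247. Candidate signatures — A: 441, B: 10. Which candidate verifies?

Candidate A: 441^17 mod 667 = 71
Candidate B: 10^17 mod 667 = 247
  → matches m = 247

B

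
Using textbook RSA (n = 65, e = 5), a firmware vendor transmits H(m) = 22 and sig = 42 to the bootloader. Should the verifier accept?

sig^5 mod 65 = 22
22 = H(m), so the signature checks out.

accept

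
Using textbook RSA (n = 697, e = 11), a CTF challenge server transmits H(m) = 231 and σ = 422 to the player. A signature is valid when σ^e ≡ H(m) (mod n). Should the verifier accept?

accept

σ^2 ≡ 422^2 = 178084 ≡ 349
σ^4 ≡ 349^2 = 121801 ≡ 523
σ^8 ≡ 523^2 = 273529 ≡ 305
11 = 8 + 2 + 1, so σ^11 ≡ 305·349·422 ≡ 231 (mod 697)
Since 231 equals the digest 231, verification succeeds.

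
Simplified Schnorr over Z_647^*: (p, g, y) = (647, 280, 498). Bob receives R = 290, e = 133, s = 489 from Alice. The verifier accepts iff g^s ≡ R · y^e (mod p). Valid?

g^s mod p:
280^2 = 78400 ≡ 113
280^4 ≡ 113^2 = 12769 ≡ 476
280^8 ≡ 476^2 = 226576 ≡ 126
280^16 ≡ 126^2 = 15876 ≡ 348
280^32 ≡ 348^2 = 121104 ≡ 115
280^64 ≡ 115^2 = 13225 ≡ 285
280^128 ≡ 285^2 = 81225 ≡ 350
280^256 ≡ 350^2 = 122500 ≡ 217
489 = 256 + 128 + 64 + 32 + 8 + 1, so 280^489 ≡ 217·350·285·115·126·280 ≡ 461 (mod 647)
R · y^e mod p:
498^2 = 248004 ≡ 203
498^4 ≡ 203^2 = 41209 ≡ 448
498^8 ≡ 448^2 = 200704 ≡ 134
498^16 ≡ 134^2 = 17956 ≡ 487
498^32 ≡ 487^2 = 237169 ≡ 367
498^64 ≡ 367^2 = 134689 ≡ 113
498^128 ≡ 113^2 = 12769 ≡ 476
133 = 128 + 4 + 1, so 498^133 ≡ 476·448·498 ≡ 218 (mod 647)
290·218 = 63220 ≡ 461 (mod 647)
461 ≡ 461 (mod 647); signature holds.

yes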